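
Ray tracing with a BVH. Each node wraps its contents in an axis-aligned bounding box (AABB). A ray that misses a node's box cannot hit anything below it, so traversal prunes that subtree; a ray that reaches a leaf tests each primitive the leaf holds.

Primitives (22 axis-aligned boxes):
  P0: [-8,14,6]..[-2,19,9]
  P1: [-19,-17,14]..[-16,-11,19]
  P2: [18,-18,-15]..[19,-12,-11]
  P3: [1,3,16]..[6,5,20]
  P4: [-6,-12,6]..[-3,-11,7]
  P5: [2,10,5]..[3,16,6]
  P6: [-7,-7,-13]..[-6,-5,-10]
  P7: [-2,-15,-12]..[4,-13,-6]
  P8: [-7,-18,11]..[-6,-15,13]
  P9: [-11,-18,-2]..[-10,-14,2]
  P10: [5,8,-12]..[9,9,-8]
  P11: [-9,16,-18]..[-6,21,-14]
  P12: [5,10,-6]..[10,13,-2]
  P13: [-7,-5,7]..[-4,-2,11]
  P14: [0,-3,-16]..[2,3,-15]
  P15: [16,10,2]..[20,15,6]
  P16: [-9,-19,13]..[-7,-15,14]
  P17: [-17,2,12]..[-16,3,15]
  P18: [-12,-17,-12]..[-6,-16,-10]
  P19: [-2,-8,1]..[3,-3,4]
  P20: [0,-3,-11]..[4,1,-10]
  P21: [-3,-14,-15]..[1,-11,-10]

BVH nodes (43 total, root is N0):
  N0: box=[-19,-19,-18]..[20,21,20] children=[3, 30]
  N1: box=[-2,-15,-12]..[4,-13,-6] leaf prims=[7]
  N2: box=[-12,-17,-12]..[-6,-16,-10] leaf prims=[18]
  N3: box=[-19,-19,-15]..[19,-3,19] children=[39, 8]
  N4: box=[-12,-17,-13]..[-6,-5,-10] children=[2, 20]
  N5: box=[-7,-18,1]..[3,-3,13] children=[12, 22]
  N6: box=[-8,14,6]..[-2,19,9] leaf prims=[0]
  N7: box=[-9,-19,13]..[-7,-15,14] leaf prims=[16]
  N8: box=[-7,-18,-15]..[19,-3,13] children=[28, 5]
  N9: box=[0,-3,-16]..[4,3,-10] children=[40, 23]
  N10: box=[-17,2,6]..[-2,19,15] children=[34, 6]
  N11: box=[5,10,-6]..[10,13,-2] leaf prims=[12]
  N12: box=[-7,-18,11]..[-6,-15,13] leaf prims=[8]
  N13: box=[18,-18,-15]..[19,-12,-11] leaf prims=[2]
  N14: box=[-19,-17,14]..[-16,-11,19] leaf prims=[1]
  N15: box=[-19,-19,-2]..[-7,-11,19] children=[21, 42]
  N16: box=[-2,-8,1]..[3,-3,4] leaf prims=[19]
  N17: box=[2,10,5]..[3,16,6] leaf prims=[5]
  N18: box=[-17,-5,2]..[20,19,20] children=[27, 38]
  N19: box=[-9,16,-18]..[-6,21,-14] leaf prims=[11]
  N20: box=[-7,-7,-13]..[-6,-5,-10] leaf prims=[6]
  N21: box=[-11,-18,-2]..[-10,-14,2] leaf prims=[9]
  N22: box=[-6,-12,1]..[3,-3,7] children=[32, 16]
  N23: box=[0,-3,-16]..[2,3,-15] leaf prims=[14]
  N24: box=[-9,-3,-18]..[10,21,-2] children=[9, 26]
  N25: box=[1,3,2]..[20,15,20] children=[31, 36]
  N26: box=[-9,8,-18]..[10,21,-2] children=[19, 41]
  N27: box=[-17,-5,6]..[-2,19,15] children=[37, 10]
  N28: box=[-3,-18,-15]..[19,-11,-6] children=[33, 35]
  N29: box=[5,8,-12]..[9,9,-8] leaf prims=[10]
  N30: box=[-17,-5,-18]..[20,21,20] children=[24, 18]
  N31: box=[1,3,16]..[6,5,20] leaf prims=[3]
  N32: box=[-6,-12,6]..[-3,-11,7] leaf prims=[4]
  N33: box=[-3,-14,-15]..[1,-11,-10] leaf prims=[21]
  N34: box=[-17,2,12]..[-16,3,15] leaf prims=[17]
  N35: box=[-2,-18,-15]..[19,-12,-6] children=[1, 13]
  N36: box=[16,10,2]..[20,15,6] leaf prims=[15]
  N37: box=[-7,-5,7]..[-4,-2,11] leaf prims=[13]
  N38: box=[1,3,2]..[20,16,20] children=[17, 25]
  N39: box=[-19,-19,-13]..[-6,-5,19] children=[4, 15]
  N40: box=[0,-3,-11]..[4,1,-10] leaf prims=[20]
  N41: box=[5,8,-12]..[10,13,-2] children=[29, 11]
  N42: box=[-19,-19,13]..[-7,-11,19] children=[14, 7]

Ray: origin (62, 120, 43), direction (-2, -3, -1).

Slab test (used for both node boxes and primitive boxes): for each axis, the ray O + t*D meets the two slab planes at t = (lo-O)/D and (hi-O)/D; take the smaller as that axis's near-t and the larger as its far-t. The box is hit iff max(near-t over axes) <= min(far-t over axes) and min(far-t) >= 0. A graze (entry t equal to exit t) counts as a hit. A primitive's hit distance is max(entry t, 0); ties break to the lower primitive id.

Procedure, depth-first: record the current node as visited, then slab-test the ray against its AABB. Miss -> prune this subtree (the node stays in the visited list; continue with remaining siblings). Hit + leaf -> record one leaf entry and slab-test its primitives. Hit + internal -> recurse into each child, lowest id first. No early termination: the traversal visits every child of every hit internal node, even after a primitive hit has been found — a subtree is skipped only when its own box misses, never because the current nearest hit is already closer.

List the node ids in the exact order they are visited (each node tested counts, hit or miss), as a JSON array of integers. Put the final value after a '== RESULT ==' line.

Walk:
N0 x:[21,81/2] y:[33,139/3] z:[23,61] -> hit [33,81/2], descend [3, 30]
  N3 x:[43/2,81/2] y:[41,139/3] z:[24,58] -> miss, prune
  N30 x:[21,79/2] y:[33,125/3] z:[23,61] -> hit [33,79/2], descend [18, 24]
    N18 x:[21,79/2] y:[101/3,125/3] z:[23,41] -> hit [101/3,79/2], descend [27, 38]
      N27 x:[32,79/2] y:[101/3,125/3] z:[28,37] -> hit [101/3,37], descend [10, 37]
        N10 x:[32,79/2] y:[101/3,118/3] z:[28,37] -> hit [101/3,37], descend [6, 34]
          N6 x:[32,35] y:[101/3,106/3] z:[34,37] -> hit [34,35] leaf, test {P0@t=34}
          N34 x:[39,79/2] y:[39,118/3] z:[28,31] -> miss, prune
        N37 x:[33,69/2] y:[122/3,125/3] z:[32,36] -> miss, prune
      N38 x:[21,61/2] y:[104/3,39] z:[23,41] -> miss, prune
    N24 x:[26,71/2] y:[33,41] z:[45,61] -> miss, prune

order=[0, 3, 30, 18, 27, 10, 6, 34, 37, 38, 24]  |boxes|=11  |leaves|=1  hit=P0

== RESULT ==
[0, 3, 30, 18, 27, 10, 6, 34, 37, 38, 24]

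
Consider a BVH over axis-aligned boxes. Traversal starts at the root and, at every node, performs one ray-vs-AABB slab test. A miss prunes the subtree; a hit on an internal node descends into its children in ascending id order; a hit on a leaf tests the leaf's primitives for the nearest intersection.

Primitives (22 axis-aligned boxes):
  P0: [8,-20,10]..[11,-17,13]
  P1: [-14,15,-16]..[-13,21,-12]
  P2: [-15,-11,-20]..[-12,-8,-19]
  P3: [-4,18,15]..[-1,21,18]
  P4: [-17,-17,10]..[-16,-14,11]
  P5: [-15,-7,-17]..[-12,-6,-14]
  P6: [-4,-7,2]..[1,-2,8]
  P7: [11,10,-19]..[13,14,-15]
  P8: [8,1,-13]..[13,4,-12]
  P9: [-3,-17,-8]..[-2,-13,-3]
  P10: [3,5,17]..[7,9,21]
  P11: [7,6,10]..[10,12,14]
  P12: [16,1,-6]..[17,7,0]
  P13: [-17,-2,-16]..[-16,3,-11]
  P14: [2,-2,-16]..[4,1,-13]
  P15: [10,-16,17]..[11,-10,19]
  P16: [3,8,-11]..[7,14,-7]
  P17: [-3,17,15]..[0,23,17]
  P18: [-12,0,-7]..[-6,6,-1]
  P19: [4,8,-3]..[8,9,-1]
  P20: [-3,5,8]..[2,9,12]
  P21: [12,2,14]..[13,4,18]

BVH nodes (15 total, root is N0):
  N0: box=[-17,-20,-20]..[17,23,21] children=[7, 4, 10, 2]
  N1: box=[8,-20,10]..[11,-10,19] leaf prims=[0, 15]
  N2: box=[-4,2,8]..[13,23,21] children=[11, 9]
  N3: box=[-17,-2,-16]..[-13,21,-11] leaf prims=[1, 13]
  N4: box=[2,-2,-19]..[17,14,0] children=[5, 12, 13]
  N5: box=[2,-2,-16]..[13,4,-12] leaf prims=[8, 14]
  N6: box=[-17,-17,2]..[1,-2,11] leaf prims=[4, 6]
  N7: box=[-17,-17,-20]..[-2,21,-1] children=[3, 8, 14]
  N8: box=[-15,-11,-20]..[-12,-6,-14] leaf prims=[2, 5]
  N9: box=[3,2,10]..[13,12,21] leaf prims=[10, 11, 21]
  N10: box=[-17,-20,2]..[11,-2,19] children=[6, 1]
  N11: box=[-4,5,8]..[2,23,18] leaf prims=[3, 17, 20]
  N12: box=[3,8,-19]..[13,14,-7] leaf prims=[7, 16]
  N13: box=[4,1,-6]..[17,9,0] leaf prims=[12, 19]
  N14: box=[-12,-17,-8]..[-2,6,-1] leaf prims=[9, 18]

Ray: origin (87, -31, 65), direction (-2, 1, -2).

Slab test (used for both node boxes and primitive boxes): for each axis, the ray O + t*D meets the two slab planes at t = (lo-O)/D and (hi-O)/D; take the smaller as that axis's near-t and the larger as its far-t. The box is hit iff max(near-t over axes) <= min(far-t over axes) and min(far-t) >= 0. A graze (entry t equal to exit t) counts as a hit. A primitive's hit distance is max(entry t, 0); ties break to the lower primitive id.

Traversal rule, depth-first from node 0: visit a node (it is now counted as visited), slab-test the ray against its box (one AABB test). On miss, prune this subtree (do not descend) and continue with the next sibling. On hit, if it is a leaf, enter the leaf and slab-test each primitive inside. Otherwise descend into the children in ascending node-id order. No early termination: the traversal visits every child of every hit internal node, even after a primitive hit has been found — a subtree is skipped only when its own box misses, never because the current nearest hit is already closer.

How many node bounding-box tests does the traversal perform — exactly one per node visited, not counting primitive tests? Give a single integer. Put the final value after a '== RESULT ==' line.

Walk:
N0 x:[35,52] y:[11,54] z:[22,85/2] -> hit [35,85/2], descend [2, 4, 7, 10]
  N2 x:[37,91/2] y:[33,54] z:[22,57/2] -> miss, prune
  N4 x:[35,85/2] y:[29,45] z:[65/2,42] -> hit [35,42], descend [5, 12, 13]
    N5 x:[37,85/2] y:[29,35] z:[77/2,81/2] -> miss, prune
    N12 x:[37,42] y:[39,45] z:[36,42] -> hit [39,42] leaf, test {P7(miss), P16(miss)}
    N13 x:[35,83/2] y:[32,40] z:[65/2,71/2] -> hit [35,71/2] leaf, test {P12@t=35, P19(miss)}
  N7 x:[89/2,52] y:[14,52] z:[33,85/2] -> miss, prune
  N10 x:[38,52] y:[11,29] z:[23,63/2] -> miss, prune

Summary -> nodes [0, 2, 4, 5, 12, 13, 7, 10]; box-tests=8; leaf-entries=2; first=P12

== RESULT ==
8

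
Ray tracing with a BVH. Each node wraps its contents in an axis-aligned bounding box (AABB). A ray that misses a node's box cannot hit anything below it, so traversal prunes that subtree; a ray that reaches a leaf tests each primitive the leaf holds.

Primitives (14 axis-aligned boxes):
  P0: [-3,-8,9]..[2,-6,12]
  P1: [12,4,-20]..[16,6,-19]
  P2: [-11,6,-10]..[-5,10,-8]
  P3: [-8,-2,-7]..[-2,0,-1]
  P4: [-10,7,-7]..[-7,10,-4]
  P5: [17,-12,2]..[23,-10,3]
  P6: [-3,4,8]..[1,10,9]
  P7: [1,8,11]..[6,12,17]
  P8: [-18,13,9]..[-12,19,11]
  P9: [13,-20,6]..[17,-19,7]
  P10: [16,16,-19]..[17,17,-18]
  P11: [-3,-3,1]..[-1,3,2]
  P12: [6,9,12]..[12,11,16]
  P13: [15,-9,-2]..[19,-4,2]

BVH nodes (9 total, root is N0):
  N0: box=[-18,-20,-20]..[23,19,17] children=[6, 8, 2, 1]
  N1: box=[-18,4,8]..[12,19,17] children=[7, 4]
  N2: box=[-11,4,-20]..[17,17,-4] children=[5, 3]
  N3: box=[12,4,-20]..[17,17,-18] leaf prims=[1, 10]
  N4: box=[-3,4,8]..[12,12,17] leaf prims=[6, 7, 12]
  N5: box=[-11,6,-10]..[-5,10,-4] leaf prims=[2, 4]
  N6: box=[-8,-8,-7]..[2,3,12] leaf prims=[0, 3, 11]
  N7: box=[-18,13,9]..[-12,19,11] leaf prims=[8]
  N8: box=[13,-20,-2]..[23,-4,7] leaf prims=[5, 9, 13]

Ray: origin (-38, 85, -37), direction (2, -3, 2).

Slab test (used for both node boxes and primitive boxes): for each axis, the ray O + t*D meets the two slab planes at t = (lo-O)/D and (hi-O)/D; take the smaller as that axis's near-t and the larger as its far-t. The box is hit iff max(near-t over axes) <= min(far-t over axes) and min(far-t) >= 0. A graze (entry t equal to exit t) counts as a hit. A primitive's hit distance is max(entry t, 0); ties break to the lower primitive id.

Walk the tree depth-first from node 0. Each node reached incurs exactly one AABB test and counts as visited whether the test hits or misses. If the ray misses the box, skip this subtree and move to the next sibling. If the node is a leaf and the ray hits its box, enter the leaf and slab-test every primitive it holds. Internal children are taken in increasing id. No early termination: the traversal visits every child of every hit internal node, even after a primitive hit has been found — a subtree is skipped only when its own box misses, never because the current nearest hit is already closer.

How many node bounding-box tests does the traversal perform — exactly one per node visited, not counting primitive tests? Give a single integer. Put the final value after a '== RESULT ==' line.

Traverse from the root:
N0 x:[10,61/2] y:[22,35] z:[17/2,27] -> hit [22,27], descend [1, 2, 6, 8]
  N1 x:[10,25] y:[22,27] z:[45/2,27] -> hit [45/2,25], descend [4, 7]
    N4 x:[35/2,25] y:[73/3,27] z:[45/2,27] -> hit [73/3,25] leaf, test {P6(miss), P7(miss), P12@t=74/3}
    N7 x:[10,13] y:[22,24] z:[23,24] -> miss, prune
  N2 x:[27/2,55/2] y:[68/3,27] z:[17/2,33/2] -> miss, prune
  N6 x:[15,20] y:[82/3,31] z:[15,49/2] -> miss, prune
  N8 x:[51/2,61/2] y:[89/3,35] z:[35/2,22] -> miss, prune

7 AABB tests over nodes [0, 1, 4, 7, 2, 6, 8]; 1 leaf entered; closest P12.

== RESULT ==
7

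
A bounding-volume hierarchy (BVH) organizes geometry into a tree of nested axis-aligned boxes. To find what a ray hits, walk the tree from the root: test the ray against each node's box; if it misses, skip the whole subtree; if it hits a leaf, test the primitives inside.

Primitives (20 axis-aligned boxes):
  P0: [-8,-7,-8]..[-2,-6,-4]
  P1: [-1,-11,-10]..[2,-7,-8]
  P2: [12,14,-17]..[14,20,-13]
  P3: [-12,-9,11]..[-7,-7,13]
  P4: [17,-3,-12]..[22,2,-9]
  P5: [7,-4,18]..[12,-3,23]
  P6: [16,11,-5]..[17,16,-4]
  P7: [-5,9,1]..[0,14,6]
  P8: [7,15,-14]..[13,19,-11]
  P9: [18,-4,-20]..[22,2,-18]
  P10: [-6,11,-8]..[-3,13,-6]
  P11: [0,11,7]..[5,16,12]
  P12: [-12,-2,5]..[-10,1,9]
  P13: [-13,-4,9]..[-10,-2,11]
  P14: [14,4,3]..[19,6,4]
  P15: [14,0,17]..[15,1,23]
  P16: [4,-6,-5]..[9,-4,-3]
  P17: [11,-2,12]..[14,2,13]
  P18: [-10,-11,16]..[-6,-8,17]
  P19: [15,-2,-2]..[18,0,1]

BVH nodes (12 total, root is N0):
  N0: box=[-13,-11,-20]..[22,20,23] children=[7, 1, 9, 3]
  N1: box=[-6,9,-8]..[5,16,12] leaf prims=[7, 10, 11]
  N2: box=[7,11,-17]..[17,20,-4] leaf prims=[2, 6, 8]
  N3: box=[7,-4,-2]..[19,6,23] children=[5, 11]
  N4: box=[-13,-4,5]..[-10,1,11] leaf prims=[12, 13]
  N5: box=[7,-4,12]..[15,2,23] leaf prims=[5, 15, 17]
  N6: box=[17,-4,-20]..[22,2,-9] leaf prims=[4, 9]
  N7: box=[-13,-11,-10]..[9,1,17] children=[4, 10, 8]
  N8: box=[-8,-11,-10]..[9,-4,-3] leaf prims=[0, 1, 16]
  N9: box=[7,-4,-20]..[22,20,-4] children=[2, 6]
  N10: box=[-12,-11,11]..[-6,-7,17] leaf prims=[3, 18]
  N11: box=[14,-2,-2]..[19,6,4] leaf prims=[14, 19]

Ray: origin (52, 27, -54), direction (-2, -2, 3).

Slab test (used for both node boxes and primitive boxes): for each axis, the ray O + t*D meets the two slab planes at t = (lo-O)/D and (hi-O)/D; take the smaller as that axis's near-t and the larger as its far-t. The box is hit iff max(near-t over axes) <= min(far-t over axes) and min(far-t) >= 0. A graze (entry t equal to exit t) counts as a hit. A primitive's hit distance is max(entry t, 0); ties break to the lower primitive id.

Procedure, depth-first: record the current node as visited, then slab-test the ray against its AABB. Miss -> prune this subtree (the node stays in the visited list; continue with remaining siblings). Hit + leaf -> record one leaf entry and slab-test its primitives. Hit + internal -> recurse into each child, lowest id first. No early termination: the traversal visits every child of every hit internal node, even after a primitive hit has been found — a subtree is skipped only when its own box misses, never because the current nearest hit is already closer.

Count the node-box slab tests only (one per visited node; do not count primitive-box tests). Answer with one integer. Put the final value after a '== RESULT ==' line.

Trace the traversal:
N0 x:[15,65/2] y:[7/2,19] z:[34/3,77/3] -> hit [15,19], descend [1, 3, 7, 9]
  N1 x:[47/2,29] y:[11/2,9] z:[46/3,22] -> miss, prune
  N3 x:[33/2,45/2] y:[21/2,31/2] z:[52/3,77/3] -> miss, prune
  N7 x:[43/2,65/2] y:[13,19] z:[44/3,71/3] -> miss, prune
  N9 x:[15,45/2] y:[7/2,31/2] z:[34/3,50/3] -> hit [15,31/2], descend [2, 6]
    N2 x:[35/2,45/2] y:[7/2,8] z:[37/3,50/3] -> miss, prune
    N6 x:[15,35/2] y:[25/2,31/2] z:[34/3,15] -> hit [15,15] leaf, test {P4@t=15, P9(miss)}

Visited [0, 1, 3, 7, 9, 2, 6]. Tests: 7 box, 1 leaf. Nearest: P4.

== RESULT ==
7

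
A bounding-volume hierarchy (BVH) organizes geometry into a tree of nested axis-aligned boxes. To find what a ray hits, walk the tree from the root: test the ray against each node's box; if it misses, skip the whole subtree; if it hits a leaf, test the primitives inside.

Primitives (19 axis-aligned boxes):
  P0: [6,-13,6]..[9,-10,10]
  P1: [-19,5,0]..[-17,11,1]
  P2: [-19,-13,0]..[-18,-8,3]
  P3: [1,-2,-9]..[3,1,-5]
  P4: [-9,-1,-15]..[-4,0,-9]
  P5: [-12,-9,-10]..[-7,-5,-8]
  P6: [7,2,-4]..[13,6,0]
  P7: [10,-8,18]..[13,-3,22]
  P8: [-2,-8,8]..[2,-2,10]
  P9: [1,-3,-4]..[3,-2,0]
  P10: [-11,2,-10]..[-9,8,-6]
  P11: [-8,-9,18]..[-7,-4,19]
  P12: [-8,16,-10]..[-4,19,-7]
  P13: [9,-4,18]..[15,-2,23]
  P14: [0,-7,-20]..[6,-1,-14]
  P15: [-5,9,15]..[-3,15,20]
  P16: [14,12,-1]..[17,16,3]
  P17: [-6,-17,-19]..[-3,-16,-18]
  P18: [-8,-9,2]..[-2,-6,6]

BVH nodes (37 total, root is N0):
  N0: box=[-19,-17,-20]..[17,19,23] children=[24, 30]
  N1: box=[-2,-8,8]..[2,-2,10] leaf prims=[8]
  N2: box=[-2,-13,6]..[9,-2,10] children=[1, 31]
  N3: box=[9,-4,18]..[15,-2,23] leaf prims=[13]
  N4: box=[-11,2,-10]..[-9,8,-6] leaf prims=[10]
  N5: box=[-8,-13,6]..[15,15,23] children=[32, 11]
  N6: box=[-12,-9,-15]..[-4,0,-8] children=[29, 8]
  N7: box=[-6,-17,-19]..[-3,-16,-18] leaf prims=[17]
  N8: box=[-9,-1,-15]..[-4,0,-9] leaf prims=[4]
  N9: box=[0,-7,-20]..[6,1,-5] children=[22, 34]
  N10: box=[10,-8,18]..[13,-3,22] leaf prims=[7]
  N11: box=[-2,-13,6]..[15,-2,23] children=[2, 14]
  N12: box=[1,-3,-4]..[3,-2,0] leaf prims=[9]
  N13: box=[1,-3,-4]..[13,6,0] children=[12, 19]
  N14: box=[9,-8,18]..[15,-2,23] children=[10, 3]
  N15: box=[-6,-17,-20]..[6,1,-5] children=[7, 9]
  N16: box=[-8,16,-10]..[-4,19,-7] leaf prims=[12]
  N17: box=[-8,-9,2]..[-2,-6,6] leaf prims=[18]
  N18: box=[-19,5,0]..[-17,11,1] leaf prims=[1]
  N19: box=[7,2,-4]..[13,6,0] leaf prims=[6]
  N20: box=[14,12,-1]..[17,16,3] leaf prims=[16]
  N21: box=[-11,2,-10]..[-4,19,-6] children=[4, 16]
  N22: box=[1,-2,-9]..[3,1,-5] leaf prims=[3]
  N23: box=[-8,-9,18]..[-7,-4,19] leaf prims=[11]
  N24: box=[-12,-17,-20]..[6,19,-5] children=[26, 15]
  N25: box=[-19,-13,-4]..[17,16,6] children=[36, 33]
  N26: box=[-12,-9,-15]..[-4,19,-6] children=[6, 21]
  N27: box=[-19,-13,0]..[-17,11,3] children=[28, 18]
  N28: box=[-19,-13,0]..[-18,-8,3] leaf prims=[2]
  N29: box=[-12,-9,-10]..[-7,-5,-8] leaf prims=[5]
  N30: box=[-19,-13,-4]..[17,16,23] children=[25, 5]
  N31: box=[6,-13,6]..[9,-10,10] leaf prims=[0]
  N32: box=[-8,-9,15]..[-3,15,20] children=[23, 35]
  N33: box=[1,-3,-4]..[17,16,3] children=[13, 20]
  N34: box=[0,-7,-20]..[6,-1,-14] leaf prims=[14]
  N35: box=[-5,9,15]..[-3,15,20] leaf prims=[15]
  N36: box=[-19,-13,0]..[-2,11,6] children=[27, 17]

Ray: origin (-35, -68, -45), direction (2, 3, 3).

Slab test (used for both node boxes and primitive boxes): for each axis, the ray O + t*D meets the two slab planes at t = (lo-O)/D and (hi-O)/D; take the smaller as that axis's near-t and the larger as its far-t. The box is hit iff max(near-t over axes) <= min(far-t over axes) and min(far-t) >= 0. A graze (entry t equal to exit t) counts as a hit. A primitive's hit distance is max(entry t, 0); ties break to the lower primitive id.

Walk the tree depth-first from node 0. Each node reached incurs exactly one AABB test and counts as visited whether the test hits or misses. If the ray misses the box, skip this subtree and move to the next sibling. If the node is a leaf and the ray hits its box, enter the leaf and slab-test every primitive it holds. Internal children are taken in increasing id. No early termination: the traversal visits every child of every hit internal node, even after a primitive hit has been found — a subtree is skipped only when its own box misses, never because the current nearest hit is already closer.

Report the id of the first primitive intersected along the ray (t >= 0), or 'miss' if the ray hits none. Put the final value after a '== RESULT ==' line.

Trace the traversal:
N0 x:[8,26] y:[17,29] z:[25/3,68/3] -> hit [17,68/3], descend [24, 30]
  N24 x:[23/2,41/2] y:[17,29] z:[25/3,40/3] -> miss, prune
  N30 x:[8,26] y:[55/3,28] z:[41/3,68/3] -> hit [55/3,68/3], descend [5, 25]
    N5 x:[27/2,25] y:[55/3,83/3] z:[17,68/3] -> hit [55/3,68/3], descend [11, 32]
      N11 x:[33/2,25] y:[55/3,22] z:[17,68/3] -> hit [55/3,22], descend [2, 14]
        N2 x:[33/2,22] y:[55/3,22] z:[17,55/3] -> hit [55/3,55/3], descend [1, 31]
          N1 x:[33/2,37/2] y:[20,22] z:[53/3,55/3] -> miss, prune
          N31 x:[41/2,22] y:[55/3,58/3] z:[17,55/3] -> miss, prune
        N14 x:[22,25] y:[20,22] z:[21,68/3] -> hit [22,22], descend [3, 10]
          N3 x:[22,25] y:[64/3,22] z:[21,68/3] -> hit [22,22] leaf, test {P13@t=22}
          N10 x:[45/2,24] y:[20,65/3] z:[21,67/3] -> miss, prune
      N32 x:[27/2,16] y:[59/3,83/3] z:[20,65/3] -> miss, prune
    N25 x:[8,26] y:[55/3,28] z:[41/3,17] -> miss, prune

Visited [0, 24, 30, 5, 11, 2, 1, 31, 14, 3, 10, 32, 25]. Tests: 13 box, 1 leaf. Nearest: P13.

== RESULT ==
13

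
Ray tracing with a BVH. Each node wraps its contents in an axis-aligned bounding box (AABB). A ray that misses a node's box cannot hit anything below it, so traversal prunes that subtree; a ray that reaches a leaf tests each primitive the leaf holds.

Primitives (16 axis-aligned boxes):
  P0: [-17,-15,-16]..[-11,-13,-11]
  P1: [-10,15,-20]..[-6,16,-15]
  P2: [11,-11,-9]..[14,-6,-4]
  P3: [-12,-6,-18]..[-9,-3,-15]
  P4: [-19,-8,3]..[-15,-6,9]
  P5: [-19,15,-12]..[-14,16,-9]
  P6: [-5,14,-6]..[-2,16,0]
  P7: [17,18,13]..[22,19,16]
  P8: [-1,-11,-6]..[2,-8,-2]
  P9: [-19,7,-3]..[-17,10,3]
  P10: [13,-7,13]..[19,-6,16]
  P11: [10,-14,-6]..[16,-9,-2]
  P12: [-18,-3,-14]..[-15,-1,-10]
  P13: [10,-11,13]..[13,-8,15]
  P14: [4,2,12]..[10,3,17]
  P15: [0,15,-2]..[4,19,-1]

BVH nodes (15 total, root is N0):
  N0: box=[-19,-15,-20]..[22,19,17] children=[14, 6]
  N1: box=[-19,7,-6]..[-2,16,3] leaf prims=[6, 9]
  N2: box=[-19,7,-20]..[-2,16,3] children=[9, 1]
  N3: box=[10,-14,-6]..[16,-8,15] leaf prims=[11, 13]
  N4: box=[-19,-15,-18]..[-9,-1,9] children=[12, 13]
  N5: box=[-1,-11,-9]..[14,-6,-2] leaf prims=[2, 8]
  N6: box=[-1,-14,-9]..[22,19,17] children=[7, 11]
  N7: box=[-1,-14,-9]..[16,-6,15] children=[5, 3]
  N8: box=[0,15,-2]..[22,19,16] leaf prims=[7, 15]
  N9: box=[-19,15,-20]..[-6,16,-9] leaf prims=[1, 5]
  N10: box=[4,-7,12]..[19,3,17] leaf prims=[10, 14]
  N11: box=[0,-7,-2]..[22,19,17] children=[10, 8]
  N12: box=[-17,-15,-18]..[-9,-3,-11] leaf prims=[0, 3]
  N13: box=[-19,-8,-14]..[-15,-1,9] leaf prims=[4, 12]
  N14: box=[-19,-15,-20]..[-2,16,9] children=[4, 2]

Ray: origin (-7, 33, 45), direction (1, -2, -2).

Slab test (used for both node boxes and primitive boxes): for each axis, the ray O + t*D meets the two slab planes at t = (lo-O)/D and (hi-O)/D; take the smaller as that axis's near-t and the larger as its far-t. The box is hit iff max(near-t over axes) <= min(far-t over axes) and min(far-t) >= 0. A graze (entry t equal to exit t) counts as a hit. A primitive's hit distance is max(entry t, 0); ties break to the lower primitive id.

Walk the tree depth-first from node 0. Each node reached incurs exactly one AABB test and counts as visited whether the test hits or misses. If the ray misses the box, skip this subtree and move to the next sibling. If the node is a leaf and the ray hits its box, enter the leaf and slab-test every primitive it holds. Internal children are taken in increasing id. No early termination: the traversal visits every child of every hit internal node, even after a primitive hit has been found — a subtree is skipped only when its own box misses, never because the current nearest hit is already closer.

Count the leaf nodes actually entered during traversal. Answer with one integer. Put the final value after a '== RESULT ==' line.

Traverse from the root:
N0 x:[-12,29] y:[7,24] z:[14,65/2] -> hit [14,24], descend [6, 14]
  N6 x:[6,29] y:[7,47/2] z:[14,27] -> hit [14,47/2], descend [7, 11]
    N7 x:[6,23] y:[39/2,47/2] z:[15,27] -> hit [39/2,23], descend [3, 5]
      N3 x:[17,23] y:[41/2,47/2] z:[15,51/2] -> hit [41/2,23] leaf, test {P11(miss), P13(miss)}
      N5 x:[6,21] y:[39/2,22] z:[47/2,27] -> miss, prune
    N11 x:[7,29] y:[7,20] z:[14,47/2] -> hit [14,20], descend [8, 10]
      N8 x:[7,29] y:[7,9] z:[29/2,47/2] -> miss, prune
      N10 x:[11,26] y:[15,20] z:[14,33/2] -> hit [15,33/2] leaf, test {P10(miss), P14@t=15}
  N14 x:[-12,5] y:[17/2,24] z:[18,65/2] -> miss, prune

9 AABB tests over nodes [0, 6, 7, 3, 5, 11, 8, 10, 14]; 2 leaves entered; closest P14.

== RESULT ==
2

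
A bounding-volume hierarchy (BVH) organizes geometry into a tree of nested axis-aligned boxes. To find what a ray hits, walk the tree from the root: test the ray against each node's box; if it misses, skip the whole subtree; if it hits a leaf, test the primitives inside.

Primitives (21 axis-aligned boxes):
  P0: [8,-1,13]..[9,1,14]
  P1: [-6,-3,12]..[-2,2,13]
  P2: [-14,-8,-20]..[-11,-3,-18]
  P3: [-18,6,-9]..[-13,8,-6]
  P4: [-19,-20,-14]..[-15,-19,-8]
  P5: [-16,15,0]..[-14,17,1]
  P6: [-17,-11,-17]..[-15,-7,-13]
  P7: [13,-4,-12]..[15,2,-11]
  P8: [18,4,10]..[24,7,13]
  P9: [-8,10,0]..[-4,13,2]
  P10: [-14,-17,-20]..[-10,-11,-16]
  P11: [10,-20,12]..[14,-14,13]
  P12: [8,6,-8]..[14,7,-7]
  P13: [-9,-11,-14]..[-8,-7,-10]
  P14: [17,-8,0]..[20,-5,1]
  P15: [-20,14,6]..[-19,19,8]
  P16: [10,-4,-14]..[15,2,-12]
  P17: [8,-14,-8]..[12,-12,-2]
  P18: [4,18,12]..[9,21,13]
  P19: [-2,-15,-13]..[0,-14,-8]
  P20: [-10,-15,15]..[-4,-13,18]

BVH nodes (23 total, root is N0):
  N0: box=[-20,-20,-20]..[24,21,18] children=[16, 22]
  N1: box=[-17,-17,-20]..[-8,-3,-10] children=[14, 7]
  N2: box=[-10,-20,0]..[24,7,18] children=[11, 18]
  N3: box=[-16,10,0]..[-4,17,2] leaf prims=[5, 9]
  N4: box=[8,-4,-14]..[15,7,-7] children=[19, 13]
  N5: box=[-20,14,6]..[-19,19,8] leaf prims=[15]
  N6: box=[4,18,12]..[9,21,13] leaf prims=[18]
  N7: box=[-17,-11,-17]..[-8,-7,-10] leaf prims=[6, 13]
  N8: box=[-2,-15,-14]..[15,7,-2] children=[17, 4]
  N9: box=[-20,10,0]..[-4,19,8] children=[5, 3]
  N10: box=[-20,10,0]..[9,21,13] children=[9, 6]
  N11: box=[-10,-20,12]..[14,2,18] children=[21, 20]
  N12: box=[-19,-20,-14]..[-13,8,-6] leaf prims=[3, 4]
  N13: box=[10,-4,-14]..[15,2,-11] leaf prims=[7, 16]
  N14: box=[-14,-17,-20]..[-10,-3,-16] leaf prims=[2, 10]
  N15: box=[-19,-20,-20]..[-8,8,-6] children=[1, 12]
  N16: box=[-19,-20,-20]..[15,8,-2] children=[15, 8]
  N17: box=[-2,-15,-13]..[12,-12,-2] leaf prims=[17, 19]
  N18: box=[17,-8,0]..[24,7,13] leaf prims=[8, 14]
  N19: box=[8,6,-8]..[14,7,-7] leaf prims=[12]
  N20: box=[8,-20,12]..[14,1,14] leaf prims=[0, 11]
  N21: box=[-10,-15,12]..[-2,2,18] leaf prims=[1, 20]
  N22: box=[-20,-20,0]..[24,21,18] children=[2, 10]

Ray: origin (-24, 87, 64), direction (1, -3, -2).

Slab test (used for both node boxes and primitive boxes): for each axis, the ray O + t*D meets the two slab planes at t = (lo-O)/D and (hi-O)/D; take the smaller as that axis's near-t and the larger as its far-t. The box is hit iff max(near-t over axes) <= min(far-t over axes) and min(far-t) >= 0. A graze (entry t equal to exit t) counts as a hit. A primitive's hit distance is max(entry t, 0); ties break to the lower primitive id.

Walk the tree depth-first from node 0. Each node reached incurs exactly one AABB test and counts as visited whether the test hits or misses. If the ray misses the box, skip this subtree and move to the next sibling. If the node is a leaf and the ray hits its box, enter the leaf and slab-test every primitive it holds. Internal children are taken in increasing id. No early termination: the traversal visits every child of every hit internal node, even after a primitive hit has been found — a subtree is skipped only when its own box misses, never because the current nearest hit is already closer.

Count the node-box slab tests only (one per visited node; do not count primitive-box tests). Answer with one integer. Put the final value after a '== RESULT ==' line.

Walk:
N0 x:[4,48] y:[22,107/3] z:[23,42] -> hit [23,107/3], descend [16, 22]
  N16 x:[5,39] y:[79/3,107/3] z:[33,42] -> hit [33,107/3], descend [8, 15]
    N8 x:[22,39] y:[80/3,34] z:[33,39] -> hit [33,34], descend [4, 17]
      N4 x:[32,39] y:[80/3,91/3] z:[71/2,39] -> miss, prune
      N17 x:[22,36] y:[33,34] z:[33,77/2] -> hit [33,34] leaf, test {P17@t=33, P19(miss)}
    N15 x:[5,16] y:[79/3,107/3] z:[35,42] -> miss, prune
  N22 x:[4,48] y:[22,107/3] z:[23,32] -> hit [23,32], descend [2, 10]
    N2 x:[14,48] y:[80/3,107/3] z:[23,32] -> hit [80/3,32], descend [11, 18]
      N11 x:[14,38] y:[85/3,107/3] z:[23,26] -> miss, prune
      N18 x:[41,48] y:[80/3,95/3] z:[51/2,32] -> miss, prune
    N10 x:[4,33] y:[22,77/3] z:[51/2,32] -> hit [51/2,77/3], descend [6, 9]
      N6 x:[28,33] y:[22,23] z:[51/2,26] -> miss, prune
      N9 x:[4,20] y:[68/3,77/3] z:[28,32] -> miss, prune

13 AABB tests over nodes [0, 16, 8, 4, 17, 15, 22, 2, 11, 18, 10, 6, 9]; 1 leaf entered; closest P17.

== RESULT ==
13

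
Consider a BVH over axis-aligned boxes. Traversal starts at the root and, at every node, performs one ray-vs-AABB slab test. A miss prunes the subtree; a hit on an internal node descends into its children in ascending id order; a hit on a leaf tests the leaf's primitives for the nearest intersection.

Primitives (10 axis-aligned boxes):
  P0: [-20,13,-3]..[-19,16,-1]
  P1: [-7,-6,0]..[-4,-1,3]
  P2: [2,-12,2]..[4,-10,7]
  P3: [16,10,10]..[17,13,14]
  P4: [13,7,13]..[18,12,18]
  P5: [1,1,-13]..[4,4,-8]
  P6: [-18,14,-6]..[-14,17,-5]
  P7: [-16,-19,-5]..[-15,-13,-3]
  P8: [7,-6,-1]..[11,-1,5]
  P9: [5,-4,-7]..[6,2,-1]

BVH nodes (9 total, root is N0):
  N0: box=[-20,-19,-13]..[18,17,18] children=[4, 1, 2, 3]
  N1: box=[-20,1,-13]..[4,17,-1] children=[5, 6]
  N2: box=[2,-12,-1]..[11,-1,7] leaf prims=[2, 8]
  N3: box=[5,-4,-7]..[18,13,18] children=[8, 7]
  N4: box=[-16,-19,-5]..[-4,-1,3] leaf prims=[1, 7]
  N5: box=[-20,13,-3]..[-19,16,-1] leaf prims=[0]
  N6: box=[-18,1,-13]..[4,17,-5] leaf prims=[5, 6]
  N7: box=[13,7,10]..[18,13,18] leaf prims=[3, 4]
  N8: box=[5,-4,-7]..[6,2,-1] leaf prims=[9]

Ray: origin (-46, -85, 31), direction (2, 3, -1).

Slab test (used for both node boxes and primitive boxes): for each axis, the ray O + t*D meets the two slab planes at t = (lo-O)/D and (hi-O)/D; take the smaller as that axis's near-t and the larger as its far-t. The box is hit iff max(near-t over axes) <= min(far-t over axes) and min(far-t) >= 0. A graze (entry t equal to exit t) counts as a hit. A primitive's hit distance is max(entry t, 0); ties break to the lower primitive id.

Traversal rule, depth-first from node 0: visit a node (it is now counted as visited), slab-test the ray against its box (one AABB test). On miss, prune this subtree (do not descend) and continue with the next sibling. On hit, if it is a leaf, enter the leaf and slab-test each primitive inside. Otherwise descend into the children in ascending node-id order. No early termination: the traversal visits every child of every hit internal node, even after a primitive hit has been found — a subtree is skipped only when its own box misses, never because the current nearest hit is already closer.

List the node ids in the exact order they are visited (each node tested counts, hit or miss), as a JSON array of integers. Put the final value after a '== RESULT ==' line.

Walk:
N0 x:[13,32] y:[22,34] z:[13,44] -> hit [22,32], descend [1, 2, 3, 4]
  N1 x:[13,25] y:[86/3,34] z:[32,44] -> miss, prune
  N2 x:[24,57/2] y:[73/3,28] z:[24,32] -> hit [73/3,28] leaf, test {P2@t=73/3, P8@t=53/2}
  N3 x:[51/2,32] y:[27,98/3] z:[13,38] -> hit [27,32], descend [7, 8]
    N7 x:[59/2,32] y:[92/3,98/3] z:[13,21] -> miss, prune
    N8 x:[51/2,26] y:[27,29] z:[32,38] -> miss, prune
  N4 x:[15,21] y:[22,28] z:[28,36] -> miss, prune

Visited [0, 1, 2, 3, 7, 8, 4]. Tests: 7 box, 1 leaf. Nearest: P2.

== RESULT ==
[0, 1, 2, 3, 7, 8, 4]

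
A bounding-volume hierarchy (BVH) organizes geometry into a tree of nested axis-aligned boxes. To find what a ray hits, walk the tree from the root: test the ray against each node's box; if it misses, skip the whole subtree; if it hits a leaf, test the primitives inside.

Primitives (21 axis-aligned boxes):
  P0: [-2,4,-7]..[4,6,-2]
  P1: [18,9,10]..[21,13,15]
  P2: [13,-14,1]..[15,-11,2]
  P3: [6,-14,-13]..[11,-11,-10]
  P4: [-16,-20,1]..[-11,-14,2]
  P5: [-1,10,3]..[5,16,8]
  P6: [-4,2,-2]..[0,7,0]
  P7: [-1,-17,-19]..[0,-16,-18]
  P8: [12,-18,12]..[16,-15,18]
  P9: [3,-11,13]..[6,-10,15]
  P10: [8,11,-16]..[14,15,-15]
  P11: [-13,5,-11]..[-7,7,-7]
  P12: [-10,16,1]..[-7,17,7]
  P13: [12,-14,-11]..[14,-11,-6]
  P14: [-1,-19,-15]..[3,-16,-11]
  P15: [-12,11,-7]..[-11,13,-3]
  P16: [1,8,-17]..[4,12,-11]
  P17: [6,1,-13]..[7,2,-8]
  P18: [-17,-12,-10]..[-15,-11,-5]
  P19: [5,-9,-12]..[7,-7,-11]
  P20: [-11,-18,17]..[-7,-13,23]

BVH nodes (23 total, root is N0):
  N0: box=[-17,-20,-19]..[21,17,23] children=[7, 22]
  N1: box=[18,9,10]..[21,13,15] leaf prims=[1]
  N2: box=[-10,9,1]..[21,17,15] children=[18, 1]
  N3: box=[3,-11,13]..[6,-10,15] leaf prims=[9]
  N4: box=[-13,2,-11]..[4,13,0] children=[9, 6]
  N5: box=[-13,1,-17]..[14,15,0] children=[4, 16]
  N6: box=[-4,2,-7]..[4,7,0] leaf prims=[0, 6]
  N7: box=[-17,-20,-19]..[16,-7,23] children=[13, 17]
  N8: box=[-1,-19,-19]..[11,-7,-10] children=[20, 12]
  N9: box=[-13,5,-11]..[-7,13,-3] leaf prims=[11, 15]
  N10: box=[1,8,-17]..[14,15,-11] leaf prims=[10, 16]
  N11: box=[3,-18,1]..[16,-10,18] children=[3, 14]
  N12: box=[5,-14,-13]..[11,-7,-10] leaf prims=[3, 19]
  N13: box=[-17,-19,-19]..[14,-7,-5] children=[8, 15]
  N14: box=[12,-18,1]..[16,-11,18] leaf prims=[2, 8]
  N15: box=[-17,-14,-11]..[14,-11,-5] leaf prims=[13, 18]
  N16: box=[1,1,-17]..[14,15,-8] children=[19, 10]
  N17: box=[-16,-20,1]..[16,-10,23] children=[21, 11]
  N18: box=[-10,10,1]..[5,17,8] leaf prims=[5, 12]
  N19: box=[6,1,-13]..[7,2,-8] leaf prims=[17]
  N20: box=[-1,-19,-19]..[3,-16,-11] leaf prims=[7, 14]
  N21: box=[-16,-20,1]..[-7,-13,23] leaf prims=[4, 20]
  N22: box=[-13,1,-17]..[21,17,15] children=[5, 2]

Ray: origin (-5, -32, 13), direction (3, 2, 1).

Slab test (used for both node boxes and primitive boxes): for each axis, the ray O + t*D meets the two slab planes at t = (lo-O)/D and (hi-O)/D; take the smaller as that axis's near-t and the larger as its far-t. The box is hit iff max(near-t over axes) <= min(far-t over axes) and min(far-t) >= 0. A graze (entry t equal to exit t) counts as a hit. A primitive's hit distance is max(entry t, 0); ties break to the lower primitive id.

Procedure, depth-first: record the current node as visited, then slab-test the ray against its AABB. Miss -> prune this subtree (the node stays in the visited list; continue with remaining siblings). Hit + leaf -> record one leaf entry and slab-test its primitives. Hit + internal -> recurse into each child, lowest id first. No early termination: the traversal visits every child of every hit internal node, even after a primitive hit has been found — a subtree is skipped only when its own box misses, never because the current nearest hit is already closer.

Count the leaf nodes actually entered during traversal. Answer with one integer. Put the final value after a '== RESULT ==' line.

Trace the traversal:
N0 x:[-4,26/3] y:[6,49/2] z:[-32,10] -> hit [6,26/3], descend [7, 22]
  N7 x:[-4,7] y:[6,25/2] z:[-32,10] -> hit [6,7], descend [13, 17]
    N13 x:[-4,19/3] y:[13/2,25/2] z:[-32,-18] -> miss, prune
    N17 x:[-11/3,7] y:[6,11] z:[-12,10] -> hit [6,7], descend [11, 21]
      N11 x:[8/3,7] y:[7,11] z:[-12,5] -> miss, prune
      N21 x:[-11/3,-2/3] y:[6,19/2] z:[-12,10] -> miss, prune
  N22 x:[-8/3,26/3] y:[33/2,49/2] z:[-30,2] -> miss, prune

Summary -> nodes [0, 7, 13, 17, 11, 21, 22]; box-tests=7; leaf-entries=0; first=miss

== RESULT ==
0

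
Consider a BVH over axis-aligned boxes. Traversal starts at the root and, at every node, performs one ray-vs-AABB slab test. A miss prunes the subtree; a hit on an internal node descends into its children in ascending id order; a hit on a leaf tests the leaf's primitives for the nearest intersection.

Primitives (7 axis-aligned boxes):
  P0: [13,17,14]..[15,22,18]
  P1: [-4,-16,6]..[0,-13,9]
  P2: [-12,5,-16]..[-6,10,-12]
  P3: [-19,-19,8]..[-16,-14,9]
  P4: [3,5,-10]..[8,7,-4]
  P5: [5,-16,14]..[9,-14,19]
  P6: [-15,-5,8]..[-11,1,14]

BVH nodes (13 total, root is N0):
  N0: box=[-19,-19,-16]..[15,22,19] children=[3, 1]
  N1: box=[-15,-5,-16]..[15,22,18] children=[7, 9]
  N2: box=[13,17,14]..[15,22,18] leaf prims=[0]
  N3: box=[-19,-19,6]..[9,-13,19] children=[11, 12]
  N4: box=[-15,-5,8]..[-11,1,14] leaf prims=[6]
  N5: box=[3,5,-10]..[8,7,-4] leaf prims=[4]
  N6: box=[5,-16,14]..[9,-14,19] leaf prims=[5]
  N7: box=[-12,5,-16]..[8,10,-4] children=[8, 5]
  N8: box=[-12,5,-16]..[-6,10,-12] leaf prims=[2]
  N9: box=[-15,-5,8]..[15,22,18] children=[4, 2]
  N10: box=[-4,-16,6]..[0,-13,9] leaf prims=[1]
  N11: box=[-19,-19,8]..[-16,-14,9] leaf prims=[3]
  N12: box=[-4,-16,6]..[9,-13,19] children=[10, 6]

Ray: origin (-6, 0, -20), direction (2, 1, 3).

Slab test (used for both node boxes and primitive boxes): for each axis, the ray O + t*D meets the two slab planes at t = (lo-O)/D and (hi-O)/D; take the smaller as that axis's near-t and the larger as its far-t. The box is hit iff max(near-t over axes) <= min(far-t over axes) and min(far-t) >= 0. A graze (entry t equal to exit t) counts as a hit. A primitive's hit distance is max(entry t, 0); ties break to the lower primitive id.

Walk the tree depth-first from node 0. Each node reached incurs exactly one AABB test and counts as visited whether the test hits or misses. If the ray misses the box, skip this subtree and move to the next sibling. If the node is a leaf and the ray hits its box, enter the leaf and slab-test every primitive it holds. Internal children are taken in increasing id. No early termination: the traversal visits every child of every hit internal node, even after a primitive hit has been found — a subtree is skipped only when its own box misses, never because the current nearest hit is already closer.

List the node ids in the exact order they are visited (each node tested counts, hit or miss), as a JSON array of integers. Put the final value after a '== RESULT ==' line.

Trace the traversal:
N0 x:[-13/2,21/2] y:[-19,22] z:[4/3,13] -> hit [4/3,21/2], descend [1, 3]
  N1 x:[-9/2,21/2] y:[-5,22] z:[4/3,38/3] -> hit [4/3,21/2], descend [7, 9]
    N7 x:[-3,7] y:[5,10] z:[4/3,16/3] -> hit [5,16/3], descend [5, 8]
      N5 x:[9/2,7] y:[5,7] z:[10/3,16/3] -> hit [5,16/3] leaf, test {P4@t=5}
      N8 x:[-3,0] y:[5,10] z:[4/3,8/3] -> miss, prune
    N9 x:[-9/2,21/2] y:[-5,22] z:[28/3,38/3] -> hit [28/3,21/2], descend [2, 4]
      N2 x:[19/2,21/2] y:[17,22] z:[34/3,38/3] -> miss, prune
      N4 x:[-9/2,-5/2] y:[-5,1] z:[28/3,34/3] -> miss, prune
  N3 x:[-13/2,15/2] y:[-19,-13] z:[26/3,13] -> miss, prune

Visited [0, 1, 7, 5, 8, 9, 2, 4, 3]. Tests: 9 box, 1 leaf. Nearest: P4.

== RESULT ==
[0, 1, 7, 5, 8, 9, 2, 4, 3]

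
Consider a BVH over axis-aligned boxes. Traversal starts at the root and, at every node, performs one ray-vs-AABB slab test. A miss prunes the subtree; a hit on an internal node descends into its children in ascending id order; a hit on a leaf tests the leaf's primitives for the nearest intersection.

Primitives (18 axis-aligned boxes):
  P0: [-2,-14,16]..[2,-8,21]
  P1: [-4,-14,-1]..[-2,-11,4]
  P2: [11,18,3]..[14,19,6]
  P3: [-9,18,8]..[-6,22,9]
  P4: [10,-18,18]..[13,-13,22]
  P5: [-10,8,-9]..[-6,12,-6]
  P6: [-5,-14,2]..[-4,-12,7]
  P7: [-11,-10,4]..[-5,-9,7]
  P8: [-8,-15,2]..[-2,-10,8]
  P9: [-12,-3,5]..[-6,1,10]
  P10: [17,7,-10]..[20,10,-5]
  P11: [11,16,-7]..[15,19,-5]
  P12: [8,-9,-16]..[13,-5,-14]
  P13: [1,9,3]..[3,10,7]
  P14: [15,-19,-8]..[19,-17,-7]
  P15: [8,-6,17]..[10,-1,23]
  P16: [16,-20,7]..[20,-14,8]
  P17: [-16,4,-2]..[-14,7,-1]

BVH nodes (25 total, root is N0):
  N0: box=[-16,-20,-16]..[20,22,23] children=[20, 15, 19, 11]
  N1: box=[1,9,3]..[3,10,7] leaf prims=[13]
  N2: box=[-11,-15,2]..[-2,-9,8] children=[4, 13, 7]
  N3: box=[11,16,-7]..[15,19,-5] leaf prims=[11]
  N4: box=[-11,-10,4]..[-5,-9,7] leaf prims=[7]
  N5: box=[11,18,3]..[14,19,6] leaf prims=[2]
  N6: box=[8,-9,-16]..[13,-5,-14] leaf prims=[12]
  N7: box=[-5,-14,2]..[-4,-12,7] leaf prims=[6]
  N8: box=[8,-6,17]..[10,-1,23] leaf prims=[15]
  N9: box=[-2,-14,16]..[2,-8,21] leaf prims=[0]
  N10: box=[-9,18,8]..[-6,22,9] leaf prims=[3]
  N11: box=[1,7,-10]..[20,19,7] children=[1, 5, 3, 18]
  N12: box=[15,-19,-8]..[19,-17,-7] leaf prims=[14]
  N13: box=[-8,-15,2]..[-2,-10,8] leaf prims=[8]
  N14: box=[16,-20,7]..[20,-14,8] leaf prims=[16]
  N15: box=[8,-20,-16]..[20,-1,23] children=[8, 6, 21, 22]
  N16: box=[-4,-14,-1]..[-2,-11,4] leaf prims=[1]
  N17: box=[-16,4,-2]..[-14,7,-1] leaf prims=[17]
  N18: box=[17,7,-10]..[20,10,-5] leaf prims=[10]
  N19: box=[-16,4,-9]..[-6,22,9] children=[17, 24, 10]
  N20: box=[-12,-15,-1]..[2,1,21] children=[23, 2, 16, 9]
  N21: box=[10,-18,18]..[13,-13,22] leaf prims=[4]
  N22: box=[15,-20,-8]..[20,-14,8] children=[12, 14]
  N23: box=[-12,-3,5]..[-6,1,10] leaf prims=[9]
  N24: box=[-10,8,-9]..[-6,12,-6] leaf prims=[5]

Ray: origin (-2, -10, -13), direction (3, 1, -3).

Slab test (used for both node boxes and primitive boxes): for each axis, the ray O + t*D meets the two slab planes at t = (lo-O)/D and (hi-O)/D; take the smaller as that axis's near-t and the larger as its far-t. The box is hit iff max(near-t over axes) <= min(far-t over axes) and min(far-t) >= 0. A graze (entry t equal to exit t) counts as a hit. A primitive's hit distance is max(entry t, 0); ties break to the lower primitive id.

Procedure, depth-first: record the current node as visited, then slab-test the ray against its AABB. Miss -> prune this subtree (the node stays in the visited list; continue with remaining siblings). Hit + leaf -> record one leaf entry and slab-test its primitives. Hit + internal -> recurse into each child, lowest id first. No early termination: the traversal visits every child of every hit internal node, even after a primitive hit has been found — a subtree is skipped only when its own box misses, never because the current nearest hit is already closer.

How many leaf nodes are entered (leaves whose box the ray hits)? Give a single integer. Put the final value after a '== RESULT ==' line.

Walk:
N0 x:[-14/3,22/3] y:[-10,32] z:[-12,1] -> hit [-14/3,1], descend [11, 15, 19, 20]
  N11 x:[1,22/3] y:[17,29] z:[-20/3,-1] -> miss, prune
  N15 x:[10/3,22/3] y:[-10,9] z:[-12,1] -> miss, prune
  N19 x:[-14/3,-4/3] y:[14,32] z:[-22/3,-4/3] -> miss, prune
  N20 x:[-10/3,4/3] y:[-5,11] z:[-34/3,-4] -> miss, prune

5 AABB tests over nodes [0, 11, 15, 19, 20]; 0 leaves entered; closest miss.

== RESULT ==
0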